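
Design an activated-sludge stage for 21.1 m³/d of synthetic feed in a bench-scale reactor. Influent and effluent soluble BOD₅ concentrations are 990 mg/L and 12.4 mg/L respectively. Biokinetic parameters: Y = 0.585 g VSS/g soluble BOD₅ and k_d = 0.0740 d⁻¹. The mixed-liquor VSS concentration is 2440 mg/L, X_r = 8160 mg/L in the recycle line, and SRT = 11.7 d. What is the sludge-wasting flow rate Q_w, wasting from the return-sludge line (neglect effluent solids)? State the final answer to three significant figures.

Q_w ≈ 0.793 m³/d

Rearranging the biomass balance for a CMAS with decay, V = Y·Q·ΔS·θ_c / [X·(1+k_d θ_c)] = 0.585 × 21.1 × (990 − 12.4) × 11.7 / [2440 × (1 + 0.0740 × 11.7)] = 1.41×10^5 / 4553 = 31.01 m³.
θ_c = V·X/(Q_w·X_r) when wasting from the recycle, so Q_w = V·X/(θ_c·X_r) = 31.01 × 2440 / (11.7 × 8160) = 0.7926 m³/d.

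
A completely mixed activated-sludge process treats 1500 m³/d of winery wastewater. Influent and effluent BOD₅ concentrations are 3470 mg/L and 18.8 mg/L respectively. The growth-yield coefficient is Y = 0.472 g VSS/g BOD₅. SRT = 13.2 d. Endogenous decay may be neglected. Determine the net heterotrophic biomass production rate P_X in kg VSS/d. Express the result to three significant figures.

P_X ≈ 2440 kg VSS/d

With endogenous decay neglected, the observed yield equals the true yield: Y_obs = Y = 0.472 g VSS/g BOD₅.
Q·(S₀ − S) = 1500 × (3470 − 18.8) × 10⁻³ = 5177 kg/d removed.
Biomass produced: P_X = Y_obs·Q·ΔS = 0.4720 × 5177 ≈ 2443 kg VSS/d.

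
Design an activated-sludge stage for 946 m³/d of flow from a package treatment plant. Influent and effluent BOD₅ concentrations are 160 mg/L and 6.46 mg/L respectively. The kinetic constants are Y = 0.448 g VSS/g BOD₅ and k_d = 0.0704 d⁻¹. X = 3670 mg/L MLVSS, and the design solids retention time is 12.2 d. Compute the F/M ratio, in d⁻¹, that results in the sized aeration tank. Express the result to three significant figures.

From the SRT design equation V = Y Q (S₀−S) θ_c / [X (1 + k_d θ_c)] = 0.448 × 946 × (160 − 6.46) × 12.2 / [3670 × (1 + 0.0704 × 12.2)] = 7.94×10^5 / 6822 = 116.4 m³.
F/M = applied load / biomass = Q·S₀/(V·X) = 946 × 160 / (116.4 × 3670) = 0.3544 d⁻¹.

F/M ≈ 0.354 d⁻¹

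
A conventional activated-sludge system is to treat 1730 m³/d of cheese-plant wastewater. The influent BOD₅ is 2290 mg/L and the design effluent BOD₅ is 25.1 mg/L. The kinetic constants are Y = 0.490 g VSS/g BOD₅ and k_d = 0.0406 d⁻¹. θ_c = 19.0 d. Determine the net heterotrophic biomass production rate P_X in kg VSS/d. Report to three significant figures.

The observed yield is Y_obs = Y/(1 + k_d·θ_c) = 0.490 / (1 + 0.0406 × 19.0) = 0.490 / 1.771 = 0.2766 g VSS per g BOD₅ removed.
Substrate removed = Q·(S₀ − S) = 1730 m³/d × (2290 − 25.1) g/m³ = 3.92×10^6 g/d = 3918 kg/d.
P_X = Y_obs · Q(S₀ − S) = 0.2766 × 3918 = 1084 kg VSS/d.

P_X ≈ 1080 kg VSS/d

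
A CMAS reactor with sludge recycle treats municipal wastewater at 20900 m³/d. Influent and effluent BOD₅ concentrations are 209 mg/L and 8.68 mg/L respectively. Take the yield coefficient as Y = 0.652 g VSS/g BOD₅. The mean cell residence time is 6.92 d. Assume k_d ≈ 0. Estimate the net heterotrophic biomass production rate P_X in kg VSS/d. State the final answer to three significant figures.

P_X ≈ 2730 kg VSS/d

Since k_d ≈ 0, Y_obs = Y = 0.652 g VSS/g BOD₅.
Substrate removed = Q·(S₀ − S) = 20900 m³/d × (209 − 8.68) g/m³ = 4.19×10^6 g/d = 4187 kg/d.
P_X = Y_obs · Q(S₀ − S) = 0.6520 × 4187 = 2730 kg VSS/d.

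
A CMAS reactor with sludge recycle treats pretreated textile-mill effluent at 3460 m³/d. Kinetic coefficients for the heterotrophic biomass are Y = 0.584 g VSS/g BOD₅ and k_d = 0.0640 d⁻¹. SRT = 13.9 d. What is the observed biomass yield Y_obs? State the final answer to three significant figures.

The observed yield is Y_obs = Y/(1 + k_d·θ_c) = 0.584 / (1 + 0.0640 × 13.9) = 0.584 / 1.890 = 0.3091 g VSS per g BOD₅ removed.

Y_obs ≈ 0.309 g VSS/g BOD₅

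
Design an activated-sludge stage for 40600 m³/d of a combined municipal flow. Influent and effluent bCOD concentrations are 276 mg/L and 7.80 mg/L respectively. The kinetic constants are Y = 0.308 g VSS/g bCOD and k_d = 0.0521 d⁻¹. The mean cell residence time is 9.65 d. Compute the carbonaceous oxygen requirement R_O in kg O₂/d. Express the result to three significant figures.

Y_obs = Y / (1 + k_d θ_c) = 0.308 / (1 + 0.0521 × 9.65) = 0.308 / 1.503 = 0.2050.
Q·(S₀ − S) = 40600 × (276 − 7.80) × 10⁻³ = 10889 kg/d removed.
P_X = Y_obs·Q·(S₀ − S) = 0.2050 × 10889 = 2232 kg VSS/d.
R_O = Q·ΔS − 1.42 P_X = 10889 − 3169 = 7720 kg O₂/d.

R_O ≈ 7720 kg O₂/d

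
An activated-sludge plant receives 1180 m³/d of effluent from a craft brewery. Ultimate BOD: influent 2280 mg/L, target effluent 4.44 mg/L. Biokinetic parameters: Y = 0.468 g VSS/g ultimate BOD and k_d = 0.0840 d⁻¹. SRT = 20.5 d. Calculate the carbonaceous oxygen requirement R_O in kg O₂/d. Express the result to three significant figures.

R_O ≈ 2030 kg O₂/d

Y_obs = Y / (1 + k_d θ_c) = 0.468 / (1 + 0.0840 × 20.5) = 0.468 / 2.722 = 0.1719.
Mass of ultimate BOD removed per day: Q(S₀ − S) = 1180 × 2276 g/m³ = 2685 kg/d.
Net sludge production P_X = 0.1719 × 2685 = 461.7 kg VSS/d.
R_O = Q·ΔS − 1.42 P_X = 2685 − 655.6 = 2030 kg O₂/d.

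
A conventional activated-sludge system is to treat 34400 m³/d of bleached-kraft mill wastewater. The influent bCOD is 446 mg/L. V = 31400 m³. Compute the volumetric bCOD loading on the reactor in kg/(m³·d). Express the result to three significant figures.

L_v ≈ 0.489 kg bCOD/(m³·d)

L_v = Q S₀ / V = 34400 × 446 × 10⁻³ / 31400 = 0.4886 kg/(m³·d).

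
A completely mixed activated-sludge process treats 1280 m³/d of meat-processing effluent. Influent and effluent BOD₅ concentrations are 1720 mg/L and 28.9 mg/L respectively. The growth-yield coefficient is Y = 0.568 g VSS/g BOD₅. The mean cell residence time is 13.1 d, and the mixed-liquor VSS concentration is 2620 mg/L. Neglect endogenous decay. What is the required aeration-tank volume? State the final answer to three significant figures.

V ≈ 6150 m³

With k_d = 0 the design equation reduces to V = Y Q (S₀−S) θ_c / X = 0.568 × 1280 × (1720 − 28.9) × 13.1 / 2620 = 6147 m³.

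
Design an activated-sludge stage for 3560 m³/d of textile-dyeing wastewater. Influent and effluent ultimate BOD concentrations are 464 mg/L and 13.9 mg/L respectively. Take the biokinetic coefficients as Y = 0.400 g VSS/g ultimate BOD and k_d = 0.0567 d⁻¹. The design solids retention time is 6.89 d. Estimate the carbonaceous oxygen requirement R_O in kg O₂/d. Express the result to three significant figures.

Y_obs = Y / (1 + k_d θ_c) = 0.400 / (1 + 0.0567 × 6.89) = 0.400 / 1.391 = 0.2876.
Q·(S₀ − S) = 3560 × (464 − 13.9) × 10⁻³ = 1602 kg/d removed.
Net sludge production P_X = 0.2876 × 1602 = 460.9 kg VSS/d.
R_O = Q·(S₀ − S) − 1.42·P_X = 1602 − 1.42 × 460.9 = 947.9 kg O₂/d.

R_O ≈ 948 kg O₂/d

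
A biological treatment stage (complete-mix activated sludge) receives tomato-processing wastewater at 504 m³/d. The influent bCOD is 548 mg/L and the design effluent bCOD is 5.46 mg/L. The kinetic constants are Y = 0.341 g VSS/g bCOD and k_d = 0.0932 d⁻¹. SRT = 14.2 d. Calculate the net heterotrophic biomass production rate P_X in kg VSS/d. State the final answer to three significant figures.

P_X ≈ 40.1 kg VSS/d

Y_obs = Y / (1 + k_d θ_c) = 0.341 / (1 + 0.0932 × 14.2) = 0.341 / 2.323 = 0.1468.
ΔS = 548 − 5.46 = 542.5 mg/L, so the substrate removal rate is 504 × 542.5/1000 = 273.4 kg bCOD/d.
Biomass produced: P_X = Y_obs·Q·ΔS = 0.1468 × 273.4 ≈ 40.13 kg VSS/d.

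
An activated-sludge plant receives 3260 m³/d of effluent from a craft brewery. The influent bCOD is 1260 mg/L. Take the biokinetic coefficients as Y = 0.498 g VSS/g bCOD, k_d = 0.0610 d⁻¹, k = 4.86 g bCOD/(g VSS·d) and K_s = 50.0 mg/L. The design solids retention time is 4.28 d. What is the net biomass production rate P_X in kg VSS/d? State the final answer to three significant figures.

Effluent substrate depends only on kinetics and SRT: S = K_s(1 + k_d θ_c) / [θ_c(Yk − k_d) − 1] = 50.0 × (1 + 0.0610 × 4.28) / [4.28 × (0.498 × 4.86 − 0.0610) − 1] = 63.05 / 9.098 = 6.931 mg/L.
The observed yield is Y_obs = Y/(1 + k_d·θ_c) = 0.498 / (1 + 0.0610 × 4.28) = 0.498 / 1.261 = 0.3949 g VSS per g bCOD removed.
Q·(S₀ − S) = 3260 × (1260 − 6.93) × 10⁻³ = 4085 kg/d removed.
So the net sludge growth is P_X = 0.3949 × 4085 = 1613 kg VSS/d.

P_X ≈ 1610 kg VSS/d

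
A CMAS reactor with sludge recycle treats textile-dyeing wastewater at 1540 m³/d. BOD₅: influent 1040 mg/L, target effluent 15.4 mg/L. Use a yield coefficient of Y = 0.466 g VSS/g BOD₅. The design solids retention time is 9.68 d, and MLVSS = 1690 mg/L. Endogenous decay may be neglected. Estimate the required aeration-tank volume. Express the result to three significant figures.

V ≈ 4210 m³

Biomass mass balance (decay neglected): V·X = Y·Q·(S₀ − S)·θ_c, so V = 0.466 × 1540 × (1040 − 15.4) × 9.68 / 1690 = 4212 m³.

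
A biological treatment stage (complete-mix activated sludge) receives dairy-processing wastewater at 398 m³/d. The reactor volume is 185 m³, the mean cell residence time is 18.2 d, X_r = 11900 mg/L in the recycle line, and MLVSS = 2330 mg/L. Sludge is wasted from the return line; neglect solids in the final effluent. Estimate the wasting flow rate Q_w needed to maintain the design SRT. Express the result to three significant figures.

Q_w ≈ 1.99 m³/d

Q_w = (V·X)/(θ_c X_r) = 185.0 × 2330 / (18.2 × 11900) = 1.990 m³/d.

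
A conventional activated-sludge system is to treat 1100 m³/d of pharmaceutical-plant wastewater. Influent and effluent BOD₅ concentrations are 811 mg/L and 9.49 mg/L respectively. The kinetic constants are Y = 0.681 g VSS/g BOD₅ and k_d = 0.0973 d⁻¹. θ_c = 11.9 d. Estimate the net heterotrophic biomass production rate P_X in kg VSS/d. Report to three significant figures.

P_X ≈ 278 kg VSS/d

Observed yield with endogenous decay: Y_obs = Y / (1 + k_d·θ_c) = 0.681 / (1 + 0.0973 × 11.9) = 0.681 / 2.158 = 0.3156 g VSS/g BOD₅.
Mass of BOD₅ removed per day: Q(S₀ − S) = 1100 × 801.5 g/m³ = 881.7 kg/d.
Net biomass production P_X = Y_obs × Q·(S₀ − S) = 0.3156 × 881.7 = 278.2 kg VSS/d.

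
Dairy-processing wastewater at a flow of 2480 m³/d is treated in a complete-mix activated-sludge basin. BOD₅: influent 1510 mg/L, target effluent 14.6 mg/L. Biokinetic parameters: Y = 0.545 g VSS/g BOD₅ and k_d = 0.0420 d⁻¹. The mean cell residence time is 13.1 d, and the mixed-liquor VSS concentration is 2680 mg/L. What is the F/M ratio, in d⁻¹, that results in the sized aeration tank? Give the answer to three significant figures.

Steady-state biomass mass balance: V·X·(1 + k_d·θ_c) = Y·Q·(S₀ − S)·θ_c, so V = 0.545 × 2480 × (1510 − 14.6) × 13.1 / [2680 × (1 + 0.0420 × 13.1)] = 2.65×10^7 / 4155 = 6373 m³.
F/M = applied load / biomass = Q·S₀/(V·X) = 2480 × 1510 / (6373 × 2680) = 0.2192 d⁻¹.

F/M ≈ 0.219 d⁻¹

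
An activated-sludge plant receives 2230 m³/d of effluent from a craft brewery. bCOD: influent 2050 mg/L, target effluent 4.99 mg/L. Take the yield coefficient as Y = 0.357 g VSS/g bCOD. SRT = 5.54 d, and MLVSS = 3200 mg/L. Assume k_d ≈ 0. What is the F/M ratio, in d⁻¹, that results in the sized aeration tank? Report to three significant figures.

F/M ≈ 0.507 d⁻¹

Biomass mass balance (decay neglected): V·X = Y·Q·(S₀ − S)·θ_c, so V = 0.357 × 2230 × (2050 − 4.99) × 5.54 / 3200 = 2819 m³.
F/M = applied load / biomass = Q·S₀/(V·X) = 2230 × 2050 / (2819 × 3200) = 0.5069 d⁻¹.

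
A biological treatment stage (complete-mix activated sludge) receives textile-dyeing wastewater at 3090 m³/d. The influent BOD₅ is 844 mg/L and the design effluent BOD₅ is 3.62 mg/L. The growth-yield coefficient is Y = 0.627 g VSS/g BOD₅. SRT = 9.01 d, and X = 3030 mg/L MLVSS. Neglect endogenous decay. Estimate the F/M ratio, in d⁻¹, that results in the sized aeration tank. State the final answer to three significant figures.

F/M ≈ 0.178 d⁻¹

Biomass mass balance (decay neglected): V·X = Y·Q·(S₀ − S)·θ_c, so V = 0.627 × 3090 × (844 − 3.62) × 9.01 / 3030 = 4842 m³.
F/M = Q·S₀ / (V·X) = 3090 × 844 / (4842 × 3030) = 0.1778 g BOD₅·(g VSS·d)⁻¹.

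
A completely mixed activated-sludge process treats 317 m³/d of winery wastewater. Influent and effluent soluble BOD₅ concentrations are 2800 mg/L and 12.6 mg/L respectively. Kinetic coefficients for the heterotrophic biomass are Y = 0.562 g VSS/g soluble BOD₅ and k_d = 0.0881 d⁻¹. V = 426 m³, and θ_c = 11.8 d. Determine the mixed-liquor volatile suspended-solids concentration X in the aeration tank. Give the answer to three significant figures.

X ≈ 6740 mg/L

Solving the biomass balance for X: X = Y Q (S₀−S) θ_c / [V (1+k_d θ_c)] = 0.562 × 317 × (2800 − 12.6) × 11.8 / [426 × (1 + 0.0881 × 11.8)] = 6744 mg/L.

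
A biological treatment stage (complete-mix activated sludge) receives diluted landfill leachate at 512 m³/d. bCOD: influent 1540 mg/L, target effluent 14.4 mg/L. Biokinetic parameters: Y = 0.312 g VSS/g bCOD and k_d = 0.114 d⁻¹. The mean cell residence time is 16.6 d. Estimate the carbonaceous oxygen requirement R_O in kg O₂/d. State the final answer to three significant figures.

The observed yield is Y_obs = Y/(1 + k_d·θ_c) = 0.312 / (1 + 0.114 × 16.6) = 0.312 / 2.892 = 0.1079 g VSS per g bCOD removed.
ΔS = 1540 − 14.4 = 1526 mg/L, so the substrate removal rate is 512 × 1526/1000 = 781.1 kg bCOD/d.
Net sludge production P_X = 0.1079 × 781.1 = 84.26 kg VSS/d.
R_O = Q·ΔS − 1.42 P_X = 781.1 − 119.6 = 661.5 kg O₂/d.

R_O ≈ 661 kg O₂/d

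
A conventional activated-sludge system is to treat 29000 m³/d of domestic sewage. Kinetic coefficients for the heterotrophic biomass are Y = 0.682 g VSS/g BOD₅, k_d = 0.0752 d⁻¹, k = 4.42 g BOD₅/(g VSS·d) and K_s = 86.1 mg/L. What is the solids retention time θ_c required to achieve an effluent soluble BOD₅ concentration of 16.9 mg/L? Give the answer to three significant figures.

θ_c ≈ 2.38 d

From 1/θ_c = Y·k·S/(K_s + S) − k_d: Y·k·S/(K_s+S) = 0.682 × 4.42 × 16.9 / (86.1 + 16.9) = 0.4946 d⁻¹.
Then 1/θ_c = μ − k_d = 0.4946 − 0.0752 = 0.4194 d⁻¹, giving θ_c = 2.384 d.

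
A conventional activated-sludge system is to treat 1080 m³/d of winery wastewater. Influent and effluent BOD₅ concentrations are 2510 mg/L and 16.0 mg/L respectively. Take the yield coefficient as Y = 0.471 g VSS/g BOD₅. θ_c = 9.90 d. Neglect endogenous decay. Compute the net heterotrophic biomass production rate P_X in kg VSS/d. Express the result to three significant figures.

No decay correction is needed, so Y_obs = Y = 0.471.
ΔS = 2510 − 16.0 = 2494 mg/L, so the substrate removal rate is 1080 × 2494/1000 = 2694 kg BOD₅/d.
P_X = Y_obs · Q(S₀ − S) = 0.4710 × 2694 = 1269 kg VSS/d.

P_X ≈ 1270 kg VSS/d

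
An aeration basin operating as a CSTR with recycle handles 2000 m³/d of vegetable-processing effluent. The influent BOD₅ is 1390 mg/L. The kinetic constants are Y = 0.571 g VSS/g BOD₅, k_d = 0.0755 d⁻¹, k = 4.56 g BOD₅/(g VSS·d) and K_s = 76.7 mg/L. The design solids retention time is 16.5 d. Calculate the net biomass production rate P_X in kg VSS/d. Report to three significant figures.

P_X ≈ 705 kg VSS/d

Effluent substrate depends only on kinetics and SRT: S = K_s(1 + k_d θ_c) / [θ_c(Yk − k_d) − 1] = 76.7 × (1 + 0.0755 × 16.5) / [16.5 × (0.571 × 4.56 − 0.0755) − 1] = 172.2 / 40.72 = 4.230 mg/L.
The observed yield is Y_obs = Y/(1 + k_d·θ_c) = 0.571 / (1 + 0.0755 × 16.5) = 0.571 / 2.246 = 0.2543 g VSS per g BOD₅ removed.
Substrate removed = Q·(S₀ − S) = 2000 m³/d × (1390 − 4.23) g/m³ = 2.77×10^6 g/d = 2772 kg/d.
Biomass produced: P_X = Y_obs·Q·ΔS = 0.2543 × 2772 ≈ 704.7 kg VSS/d.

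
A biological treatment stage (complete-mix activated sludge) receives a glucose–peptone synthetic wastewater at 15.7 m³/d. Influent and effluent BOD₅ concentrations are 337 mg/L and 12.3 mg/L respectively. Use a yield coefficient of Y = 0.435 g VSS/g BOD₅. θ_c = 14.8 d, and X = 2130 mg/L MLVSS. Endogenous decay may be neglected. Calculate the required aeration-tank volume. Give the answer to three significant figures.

With k_d = 0 the design equation reduces to V = Y Q (S₀−S) θ_c / X = 0.435 × 15.7 × (337 − 12.3) × 14.8 / 2130 = 15.41 m³.

V ≈ 15.4 m³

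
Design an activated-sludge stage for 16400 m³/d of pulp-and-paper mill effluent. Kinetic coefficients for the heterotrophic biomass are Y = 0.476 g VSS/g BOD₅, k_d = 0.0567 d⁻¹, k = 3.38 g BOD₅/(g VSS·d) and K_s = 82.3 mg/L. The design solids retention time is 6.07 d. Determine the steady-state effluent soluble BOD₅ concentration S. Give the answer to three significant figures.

S ≈ 13.1 mg/L

From the Monod/SRT balance for a CMAS, S = K_s·(1+k_d θ_c)/[θ_c·(Y k − k_d) − 1] = 82.3 × (1 + 0.0567 × 6.07) / [6.07 × (0.476 × 3.38 − 0.0567) − 1] = 110.6 / 8.422 = 13.14 mg/L.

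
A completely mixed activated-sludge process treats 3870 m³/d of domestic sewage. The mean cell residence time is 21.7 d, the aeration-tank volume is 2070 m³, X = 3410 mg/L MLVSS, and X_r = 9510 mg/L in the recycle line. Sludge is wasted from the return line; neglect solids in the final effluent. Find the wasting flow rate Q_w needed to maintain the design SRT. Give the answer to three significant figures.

Q_w = (V·X)/(θ_c X_r) = 2070 × 3410 / (21.7 × 9510) = 34.20 m³/d.

Q_w ≈ 34.2 m³/d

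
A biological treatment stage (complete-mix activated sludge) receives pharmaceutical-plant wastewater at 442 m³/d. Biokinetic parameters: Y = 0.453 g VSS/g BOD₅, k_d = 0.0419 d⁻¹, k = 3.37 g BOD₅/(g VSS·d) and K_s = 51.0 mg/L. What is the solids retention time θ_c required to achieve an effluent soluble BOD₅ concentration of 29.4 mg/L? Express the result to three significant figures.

θ_c ≈ 1.94 d

At the target effluent, Y k S/(K_s+S) = 0.453×3.37×29.4/80.40 = 0.5582 d⁻¹.
1/θ_c = 0.5582 − 0.0419 = 0.5163 d⁻¹, so θ_c = 1.937 d.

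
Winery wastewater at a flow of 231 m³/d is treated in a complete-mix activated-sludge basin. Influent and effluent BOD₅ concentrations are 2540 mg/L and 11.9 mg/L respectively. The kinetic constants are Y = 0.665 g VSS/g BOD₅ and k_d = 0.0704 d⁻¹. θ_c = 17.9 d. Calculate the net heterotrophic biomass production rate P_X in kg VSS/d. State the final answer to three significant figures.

P_X ≈ 172 kg VSS/d

Observed yield with endogenous decay: Y_obs = Y / (1 + k_d·θ_c) = 0.665 / (1 + 0.0704 × 17.9) = 0.665 / 2.260 = 0.2942 g VSS/g BOD₅.
Mass of BOD₅ removed per day: Q(S₀ − S) = 231 × 2528 g/m³ = 584.0 kg/d.
So the net sludge growth is P_X = 0.2942 × 584.0 = 171.8 kg VSS/d.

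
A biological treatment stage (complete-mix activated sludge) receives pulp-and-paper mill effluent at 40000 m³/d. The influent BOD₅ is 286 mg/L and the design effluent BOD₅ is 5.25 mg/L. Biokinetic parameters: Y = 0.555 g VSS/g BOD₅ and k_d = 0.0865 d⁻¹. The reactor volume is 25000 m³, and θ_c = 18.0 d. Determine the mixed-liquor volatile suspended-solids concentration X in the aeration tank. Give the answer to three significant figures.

X ≈ 1750 mg/L

Solving the biomass balance for X: X = Y Q (S₀−S) θ_c / [V (1+k_d θ_c)] = 0.555 × 40000 × (286 − 5.25) × 18.0 / [25000 × (1 + 0.0865 × 18.0)] = 1755 mg/L.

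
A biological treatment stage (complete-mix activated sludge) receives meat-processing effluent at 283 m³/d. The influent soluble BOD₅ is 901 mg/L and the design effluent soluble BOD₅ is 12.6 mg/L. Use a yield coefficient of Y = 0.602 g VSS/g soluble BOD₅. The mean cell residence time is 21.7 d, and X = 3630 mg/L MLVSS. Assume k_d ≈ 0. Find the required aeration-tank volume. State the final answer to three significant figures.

V ≈ 905 m³

Biomass mass balance (decay neglected): V·X = Y·Q·(S₀ − S)·θ_c, so V = 0.602 × 283 × (901 − 12.6) × 21.7 / 3630 = 904.8 m³.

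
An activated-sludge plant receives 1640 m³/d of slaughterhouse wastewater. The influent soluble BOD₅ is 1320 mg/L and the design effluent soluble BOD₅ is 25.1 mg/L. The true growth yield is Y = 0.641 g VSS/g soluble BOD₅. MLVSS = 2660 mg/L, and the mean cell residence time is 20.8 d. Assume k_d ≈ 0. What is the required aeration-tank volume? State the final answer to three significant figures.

V ≈ 10600 m³

With k_d = 0 the design equation reduces to V = Y Q (S₀−S) θ_c / X = 0.641 × 1640 × (1320 − 25.1) × 20.8 / 2660 = 10644 m³.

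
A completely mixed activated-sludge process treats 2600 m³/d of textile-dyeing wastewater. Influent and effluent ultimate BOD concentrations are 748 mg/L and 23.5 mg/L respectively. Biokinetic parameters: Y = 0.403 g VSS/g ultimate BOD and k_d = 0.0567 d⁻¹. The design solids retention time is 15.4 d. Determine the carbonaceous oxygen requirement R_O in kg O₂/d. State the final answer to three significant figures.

R_O ≈ 1310 kg O₂/d

Correct the yield for decay: Y_obs = Y/(1 + k_d θ_c) = 0.403 / (1 + 0.0567 × 15.4) = 0.403 / 1.873 = 0.2151.
ΔS = 748 − 23.5 = 724.5 mg/L, so the substrate removal rate is 2600 × 724.5/1000 = 1884 kg ultimate BOD/d.
Biomass synthesised: P_X = Y_obs × 1884 = 405.3 kg VSS/d.
R_O = Q·ΔS − 1.42 P_X = 1884 − 575.5 = 1308 kg O₂/d.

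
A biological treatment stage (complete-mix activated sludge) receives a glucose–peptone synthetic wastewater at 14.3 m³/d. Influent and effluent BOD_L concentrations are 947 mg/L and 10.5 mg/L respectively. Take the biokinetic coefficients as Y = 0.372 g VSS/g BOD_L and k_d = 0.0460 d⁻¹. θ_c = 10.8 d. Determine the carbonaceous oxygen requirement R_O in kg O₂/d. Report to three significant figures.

R_O ≈ 8.67 kg O₂/d

Y_obs = Y / (1 + k_d θ_c) = 0.372 / (1 + 0.0460 × 10.8) = 0.372 / 1.497 = 0.2485.
Mass of BOD_L removed per day: Q(S₀ − S) = 14.3 × 936.5 g/m³ = 13.39 kg/d.
Biomass synthesised: P_X = Y_obs × 13.39 = 3.328 kg VSS/d.
R_O = Q·ΔS − 1.42 P_X = 13.39 − 4.726 = 8.666 kg O₂/d.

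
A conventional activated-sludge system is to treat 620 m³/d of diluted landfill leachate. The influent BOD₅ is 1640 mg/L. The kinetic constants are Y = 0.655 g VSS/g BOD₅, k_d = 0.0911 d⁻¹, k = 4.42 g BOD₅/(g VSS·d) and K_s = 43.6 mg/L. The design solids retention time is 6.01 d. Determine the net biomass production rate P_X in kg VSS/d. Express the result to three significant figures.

From the Monod/SRT balance for a CMAS, S = K_s·(1+k_d θ_c)/[θ_c·(Y k − k_d) − 1] = 43.6 × (1 + 0.0911 × 6.01) / [6.01 × (0.655 × 4.42 − 0.0911) − 1] = 67.47 / 15.85 = 4.256 mg/L.
Observed yield with endogenous decay: Y_obs = Y / (1 + k_d·θ_c) = 0.655 / (1 + 0.0911 × 6.01) = 0.655 / 1.548 = 0.4233 g VSS/g BOD₅.
Substrate removed = Q·(S₀ − S) = 620 m³/d × (1640 − 4.26) g/m³ = 1.01×10^6 g/d = 1014 kg/d.
Biomass produced: P_X = Y_obs·Q·ΔS = 0.4233 × 1014 ≈ 429.3 kg VSS/d.

P_X ≈ 429 kg VSS/d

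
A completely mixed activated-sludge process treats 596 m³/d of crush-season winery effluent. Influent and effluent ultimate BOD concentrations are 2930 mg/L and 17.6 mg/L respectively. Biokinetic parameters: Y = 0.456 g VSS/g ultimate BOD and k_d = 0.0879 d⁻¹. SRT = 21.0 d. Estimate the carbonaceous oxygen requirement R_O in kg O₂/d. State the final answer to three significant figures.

Correct the yield for decay: Y_obs = Y/(1 + k_d θ_c) = 0.456 / (1 + 0.0879 × 21.0) = 0.456 / 2.846 = 0.1602.
ΔS = 2930 − 17.6 = 2912 mg/L, so the substrate removal rate is 596 × 2912/1000 = 1736 kg ultimate BOD/d.
Biomass synthesised: P_X = Y_obs × 1736 = 278.1 kg VSS/d.
Carbonaceous O₂ demand = substrate oxidised − cell-mass equivalent = 1736 − 1.42 × 278.1 = 1341 kg O₂/d.

R_O ≈ 1340 kg O₂/d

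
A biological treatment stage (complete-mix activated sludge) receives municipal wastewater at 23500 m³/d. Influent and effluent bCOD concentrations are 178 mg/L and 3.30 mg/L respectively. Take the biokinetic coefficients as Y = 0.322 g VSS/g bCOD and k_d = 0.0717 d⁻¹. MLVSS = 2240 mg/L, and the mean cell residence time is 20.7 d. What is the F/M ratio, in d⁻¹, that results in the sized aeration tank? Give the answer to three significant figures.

F/M ≈ 0.380 d⁻¹

Rearranging the biomass balance for a CMAS with decay, V = Y·Q·ΔS·θ_c / [X·(1+k_d θ_c)] = 0.322 × 23500 × (178 − 3.30) × 20.7 / [2240 × (1 + 0.0717 × 20.7)] = 2.74×10^7 / 5565 = 4918 m³.
F/M = applied load / biomass = Q·S₀/(V·X) = 23500 × 178 / (4918 × 2240) = 0.3797 d⁻¹.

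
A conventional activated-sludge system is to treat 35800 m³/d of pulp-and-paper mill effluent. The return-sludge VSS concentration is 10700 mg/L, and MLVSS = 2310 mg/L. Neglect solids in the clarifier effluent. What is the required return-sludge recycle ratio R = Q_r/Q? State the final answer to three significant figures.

Mass balance around the secondary clarifier (neglecting effluent solids): R = X / (X_r − X) = 2310 / (10700 − 2310) = 0.2753.

R ≈ 0.275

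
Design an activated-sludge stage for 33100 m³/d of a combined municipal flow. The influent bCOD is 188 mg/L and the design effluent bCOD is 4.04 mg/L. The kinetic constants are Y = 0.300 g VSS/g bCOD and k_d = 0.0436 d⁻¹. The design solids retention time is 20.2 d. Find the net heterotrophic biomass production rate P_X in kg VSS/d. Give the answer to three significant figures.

P_X ≈ 971 kg VSS/d

The observed yield is Y_obs = Y/(1 + k_d·θ_c) = 0.300 / (1 + 0.0436 × 20.2) = 0.300 / 1.881 = 0.1595 g VSS per g bCOD removed.
Mass of bCOD removed per day: Q(S₀ − S) = 33100 × 184.0 g/m³ = 6089 kg/d.
Net biomass production P_X = Y_obs × Q·(S₀ − S) = 0.1595 × 6089 = 971.3 kg VSS/d.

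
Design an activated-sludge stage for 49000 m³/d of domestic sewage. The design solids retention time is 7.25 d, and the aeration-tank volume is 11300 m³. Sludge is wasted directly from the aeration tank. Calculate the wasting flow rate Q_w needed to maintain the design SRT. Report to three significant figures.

Q_w ≈ 1560 m³/d

For wasting at MLVSS concentration, Q_w = V/θ_c = 11300/7.25 = 1559 m³/d.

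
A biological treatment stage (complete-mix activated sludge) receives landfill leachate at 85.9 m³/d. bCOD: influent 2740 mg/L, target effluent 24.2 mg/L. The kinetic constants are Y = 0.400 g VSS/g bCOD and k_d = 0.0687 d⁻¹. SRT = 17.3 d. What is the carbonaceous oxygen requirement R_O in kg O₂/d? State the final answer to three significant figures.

R_O ≈ 173 kg O₂/d

Correct the yield for decay: Y_obs = Y/(1 + k_d θ_c) = 0.400 / (1 + 0.0687 × 17.3) = 0.400 / 2.189 = 0.1828.
Q·(S₀ − S) = 85.9 × (2740 − 24.2) × 10⁻³ = 233.3 kg/d removed.
Net sludge production P_X = 0.1828 × 233.3 = 42.64 kg VSS/d.
Carbonaceous O₂ demand = substrate oxidised − cell-mass equivalent = 233.3 − 1.42 × 42.64 = 172.7 kg O₂/d.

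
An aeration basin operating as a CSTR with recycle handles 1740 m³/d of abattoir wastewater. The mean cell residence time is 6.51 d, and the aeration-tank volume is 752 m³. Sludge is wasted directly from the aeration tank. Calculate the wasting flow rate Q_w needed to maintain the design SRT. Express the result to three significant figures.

Q_w ≈ 116 m³/d

For wasting at MLVSS concentration, Q_w = V/θ_c = 752.0/6.51 = 115.5 m³/d.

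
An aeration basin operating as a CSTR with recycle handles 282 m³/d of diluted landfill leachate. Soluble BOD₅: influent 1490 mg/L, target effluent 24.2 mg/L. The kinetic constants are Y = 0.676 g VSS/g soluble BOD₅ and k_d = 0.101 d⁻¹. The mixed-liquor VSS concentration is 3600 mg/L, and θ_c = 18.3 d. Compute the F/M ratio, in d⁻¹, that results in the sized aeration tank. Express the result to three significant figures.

From the SRT design equation V = Y Q (S₀−S) θ_c / [X (1 + k_d θ_c)] = 0.676 × 282 × (1490 − 24.2) × 18.3 / [3600 × (1 + 0.101 × 18.3)] = 5.11×10^6 / 10254 = 498.7 m³.
Food-to-microorganism ratio F/M = Q S₀ / (V X) = 282 × 1490 / (498.7 × 3600) = 0.2340 d⁻¹.

F/M ≈ 0.234 d⁻¹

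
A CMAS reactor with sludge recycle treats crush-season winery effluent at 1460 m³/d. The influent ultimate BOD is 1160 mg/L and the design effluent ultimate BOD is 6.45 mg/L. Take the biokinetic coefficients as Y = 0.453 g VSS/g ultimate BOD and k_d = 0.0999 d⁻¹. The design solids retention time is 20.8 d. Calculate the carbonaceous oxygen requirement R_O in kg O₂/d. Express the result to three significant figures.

Observed yield with endogenous decay: Y_obs = Y / (1 + k_d·θ_c) = 0.453 / (1 + 0.0999 × 20.8) = 0.453 / 3.078 = 0.1472 g VSS/g ultimate BOD.
Mass of ultimate BOD removed per day: Q(S₀ − S) = 1460 × 1154 g/m³ = 1684 kg/d.
P_X = Y_obs·Q·(S₀ − S) = 0.1472 × 1684 = 247.9 kg VSS/d.
R_O = Q·(S₀ − S) − 1.42·P_X = 1684 − 1.42 × 247.9 = 1332 kg O₂/d.

R_O ≈ 1330 kg O₂/d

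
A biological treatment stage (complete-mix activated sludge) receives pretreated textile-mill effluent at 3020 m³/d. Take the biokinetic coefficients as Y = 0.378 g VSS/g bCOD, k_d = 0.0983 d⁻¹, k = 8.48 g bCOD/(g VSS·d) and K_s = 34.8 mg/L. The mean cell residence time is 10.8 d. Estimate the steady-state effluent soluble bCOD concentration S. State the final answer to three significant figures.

S ≈ 2.20 mg/L

From the Monod/SRT balance for a CMAS, S = K_s·(1+k_d θ_c)/[θ_c·(Y k − k_d) − 1] = 34.8 × (1 + 0.0983 × 10.8) / [10.8 × (0.378 × 8.48 − 0.0983) − 1] = 71.75 / 32.56 = 2.204 mg/L.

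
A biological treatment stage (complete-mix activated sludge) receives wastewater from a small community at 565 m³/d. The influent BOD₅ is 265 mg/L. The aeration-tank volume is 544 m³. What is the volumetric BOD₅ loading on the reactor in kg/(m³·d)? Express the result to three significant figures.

L_v ≈ 0.275 kg BOD₅/(m³·d)

Volumetric loading L_v = Q·S₀ / V = 565 × 265 g/m³ / 544.0 m³ = 275.2 g/(m³·d) = 0.2752 kg BOD₅/(m³·d).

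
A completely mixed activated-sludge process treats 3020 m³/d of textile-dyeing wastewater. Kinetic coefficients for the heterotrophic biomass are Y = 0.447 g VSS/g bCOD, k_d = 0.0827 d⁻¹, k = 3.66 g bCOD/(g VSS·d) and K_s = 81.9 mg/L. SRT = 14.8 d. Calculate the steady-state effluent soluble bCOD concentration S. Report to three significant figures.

Effluent substrate depends only on kinetics and SRT: S = K_s(1 + k_d θ_c) / [θ_c(Yk − k_d) − 1] = 81.9 × (1 + 0.0827 × 14.8) / [14.8 × (0.447 × 3.66 − 0.0827) − 1] = 182.1 / 21.99 = 8.283 mg/L.

S ≈ 8.28 mg/L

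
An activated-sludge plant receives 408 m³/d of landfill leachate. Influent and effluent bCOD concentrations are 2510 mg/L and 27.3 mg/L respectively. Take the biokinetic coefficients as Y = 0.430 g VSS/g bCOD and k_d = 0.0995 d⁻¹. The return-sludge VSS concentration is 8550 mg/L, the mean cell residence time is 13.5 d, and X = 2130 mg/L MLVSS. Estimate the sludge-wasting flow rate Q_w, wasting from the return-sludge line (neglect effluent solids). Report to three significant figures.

Q_w ≈ 21.7 m³/d

From the SRT design equation V = Y Q (S₀−S) θ_c / [X (1 + k_d θ_c)] = 0.430 × 408 × (2510 − 27.3) × 13.5 / [2130 × (1 + 0.0995 × 13.5)] = 5.88×10^6 / 4991 = 1178 m³.
θ_c = V·X/(Q_w·X_r) when wasting from the recycle, so Q_w = V·X/(θ_c·X_r) = 1178 × 2130 / (13.5 × 8550) = 21.74 m³/d.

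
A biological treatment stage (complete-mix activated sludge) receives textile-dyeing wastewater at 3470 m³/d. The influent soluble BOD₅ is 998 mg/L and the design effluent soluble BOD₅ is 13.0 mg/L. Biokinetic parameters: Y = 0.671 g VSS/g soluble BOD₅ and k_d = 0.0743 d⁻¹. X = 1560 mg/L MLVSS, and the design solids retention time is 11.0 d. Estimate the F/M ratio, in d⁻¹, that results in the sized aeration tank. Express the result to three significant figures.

Rearranging the biomass balance for a CMAS with decay, V = Y·Q·ΔS·θ_c / [X·(1+k_d θ_c)] = 0.671 × 3470 × (998 − 13.0) × 11.0 / [1560 × (1 + 0.0743 × 11.0)] = 2.52×10^7 / 2835 = 8899 m³.
F/M = applied load / biomass = Q·S₀/(V·X) = 3470 × 998 / (8899 × 1560) = 0.2495 d⁻¹.

F/M ≈ 0.249 d⁻¹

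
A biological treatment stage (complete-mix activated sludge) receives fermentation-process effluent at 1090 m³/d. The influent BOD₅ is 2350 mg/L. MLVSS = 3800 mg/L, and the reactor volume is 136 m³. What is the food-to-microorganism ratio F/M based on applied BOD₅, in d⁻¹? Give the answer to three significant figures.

F/M ≈ 4.96 d⁻¹

F/M = Q·S₀ / (V·X) = 1090 × 2350 / (136.0 × 3800) = 4.956 g BOD₅·(g VSS·d)⁻¹.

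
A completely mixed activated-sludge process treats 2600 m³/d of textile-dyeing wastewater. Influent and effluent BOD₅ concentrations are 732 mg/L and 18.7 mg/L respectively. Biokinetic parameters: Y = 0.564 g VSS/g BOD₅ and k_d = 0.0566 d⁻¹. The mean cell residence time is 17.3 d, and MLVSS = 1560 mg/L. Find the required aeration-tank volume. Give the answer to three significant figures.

Rearranging the biomass balance for a CMAS with decay, V = Y·Q·ΔS·θ_c / [X·(1+k_d θ_c)] = 0.564 × 2600 × (732 − 18.7) × 17.3 / [1560 × (1 + 0.0566 × 17.3)] = 1.81×10^7 / 3088 = 5861 m³.

V ≈ 5860 m³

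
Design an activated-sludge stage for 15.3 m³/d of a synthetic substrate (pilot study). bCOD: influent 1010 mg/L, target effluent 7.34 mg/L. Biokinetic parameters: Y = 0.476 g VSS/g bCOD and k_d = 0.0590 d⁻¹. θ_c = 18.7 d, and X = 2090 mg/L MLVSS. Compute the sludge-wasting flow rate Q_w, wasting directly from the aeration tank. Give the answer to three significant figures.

Q_w ≈ 1.66 m³/d

Steady-state biomass mass balance: V·X·(1 + k_d·θ_c) = Y·Q·(S₀ − S)·θ_c, so V = 0.476 × 15.3 × (1010 − 7.34) × 18.7 / [2090 × (1 + 0.0590 × 18.7)] = 1.37×10^5 / 4396 = 31.06 m³.
With mixed-liquor wasting, θ_c = V/Q_w, so Q_w = V/θ_c = 31.06/18.7 = 1.661 m³/d.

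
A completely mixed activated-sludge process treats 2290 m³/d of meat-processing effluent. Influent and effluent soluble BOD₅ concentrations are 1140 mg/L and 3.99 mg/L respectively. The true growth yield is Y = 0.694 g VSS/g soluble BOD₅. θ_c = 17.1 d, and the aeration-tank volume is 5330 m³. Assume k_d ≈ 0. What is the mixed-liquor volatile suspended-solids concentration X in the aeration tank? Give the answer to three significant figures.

From V·X = Y·Q·(S₀ − S)·θ_c (decay neglected): X = 0.694 × 2290 × (1140 − 3.99) × 17.1 / 5330 = 5792 mg/L.

X ≈ 5790 mg/L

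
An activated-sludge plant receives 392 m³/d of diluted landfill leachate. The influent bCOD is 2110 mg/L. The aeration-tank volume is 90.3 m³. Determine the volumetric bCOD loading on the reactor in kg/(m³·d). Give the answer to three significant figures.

L_v ≈ 9.16 kg bCOD/(m³·d)

Volumetric loading L_v = Q·S₀ / V = 392 × 2110 g/m³ / 90.30 m³ = 9160 g/(m³·d) = 9.160 kg bCOD/(m³·d).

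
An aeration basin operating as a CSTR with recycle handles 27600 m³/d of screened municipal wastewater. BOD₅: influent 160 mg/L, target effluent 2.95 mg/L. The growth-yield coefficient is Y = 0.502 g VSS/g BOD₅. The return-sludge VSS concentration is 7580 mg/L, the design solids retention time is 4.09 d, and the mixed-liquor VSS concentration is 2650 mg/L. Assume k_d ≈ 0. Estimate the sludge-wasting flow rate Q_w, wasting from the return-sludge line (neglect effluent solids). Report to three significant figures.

Biomass mass balance (decay neglected): V·X = Y·Q·(S₀ − S)·θ_c, so V = 0.502 × 27600 × (160 − 2.95) × 4.09 / 2650 = 3358 m³.
Wasting from the return line (neglecting effluent solids): Q_w = V·X / (θ_c·X_r) = 3358 × 2650 / (4.09 × 7580) = 287.1 m³/d.

Q_w ≈ 287 m³/d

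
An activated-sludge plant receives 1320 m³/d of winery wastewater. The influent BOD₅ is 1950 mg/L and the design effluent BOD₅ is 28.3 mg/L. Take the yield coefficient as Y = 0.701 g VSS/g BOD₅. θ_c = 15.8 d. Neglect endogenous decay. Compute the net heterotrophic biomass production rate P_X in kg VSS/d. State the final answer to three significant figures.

P_X ≈ 1780 kg VSS/d

Since k_d ≈ 0, Y_obs = Y = 0.701 g VSS/g BOD₅.
Mass of BOD₅ removed per day: Q(S₀ − S) = 1320 × 1922 g/m³ = 2537 kg/d.
P_X = Y_obs · Q(S₀ − S) = 0.7010 × 2537 = 1778 kg VSS/d.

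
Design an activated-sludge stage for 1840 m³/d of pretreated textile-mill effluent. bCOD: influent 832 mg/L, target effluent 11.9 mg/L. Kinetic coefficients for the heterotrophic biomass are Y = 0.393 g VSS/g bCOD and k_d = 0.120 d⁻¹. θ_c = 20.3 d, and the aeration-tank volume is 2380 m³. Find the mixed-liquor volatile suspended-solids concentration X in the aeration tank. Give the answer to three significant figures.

X ≈ 1470 mg/L

From V·X·(1 + k_d·θ_c) = Y·Q·(S₀ − S)·θ_c: X = 0.393 × 1840 × (832 − 11.9) × 20.3 / [2380 × (1 + 0.120 × 20.3)] = 1472 mg/L.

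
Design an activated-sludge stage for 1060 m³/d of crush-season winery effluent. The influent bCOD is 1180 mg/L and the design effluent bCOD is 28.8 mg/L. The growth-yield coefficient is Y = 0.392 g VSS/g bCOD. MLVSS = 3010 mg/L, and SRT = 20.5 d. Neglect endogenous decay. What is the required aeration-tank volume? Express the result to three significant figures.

V ≈ 3260 m³

With k_d = 0 the design equation reduces to V = Y Q (S₀−S) θ_c / X = 0.392 × 1060 × (1180 − 28.8) × 20.5 / 3010 = 3258 m³.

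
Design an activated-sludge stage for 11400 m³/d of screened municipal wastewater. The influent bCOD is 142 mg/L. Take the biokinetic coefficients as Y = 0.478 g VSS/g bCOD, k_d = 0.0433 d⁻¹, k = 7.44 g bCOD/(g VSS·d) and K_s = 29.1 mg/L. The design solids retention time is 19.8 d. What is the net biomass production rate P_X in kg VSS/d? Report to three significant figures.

P_X ≈ 414 kg VSS/d

For a completely mixed reactor with recycle the Lawrence–McCarty relation gives S = K_s·(1 + k_d·θ_c) / [θ_c·(Y·k − k_d) − 1] = 29.1 × (1 + 0.0433 × 19.8) / [19.8 × (0.478 × 7.44 − 0.0433) − 1] = 54.05 / 68.56 = 0.7884 mg/L.
Y_obs = Y / (1 + k_d θ_c) = 0.478 / (1 + 0.0433 × 19.8) = 0.478 / 1.857 = 0.2574.
Q·(S₀ − S) = 11400 × (142 − 0.788) × 10⁻³ = 1610 kg/d removed.
Biomass produced: P_X = Y_obs·Q·ΔS = 0.2574 × 1610 ≈ 414.3 kg VSS/d.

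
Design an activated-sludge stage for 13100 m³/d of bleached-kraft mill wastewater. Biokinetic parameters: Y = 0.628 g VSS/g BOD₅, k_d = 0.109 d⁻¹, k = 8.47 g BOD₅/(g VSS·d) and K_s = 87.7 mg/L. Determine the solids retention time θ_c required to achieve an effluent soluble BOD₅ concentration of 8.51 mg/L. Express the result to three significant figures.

At the target effluent, Y k S/(K_s+S) = 0.628×8.47×8.51/96.21 = 0.4705 d⁻¹.
Then 1/θ_c = μ − k_d = 0.4705 − 0.109 = 0.3615 d⁻¹, giving θ_c = 2.766 d.

θ_c ≈ 2.77 d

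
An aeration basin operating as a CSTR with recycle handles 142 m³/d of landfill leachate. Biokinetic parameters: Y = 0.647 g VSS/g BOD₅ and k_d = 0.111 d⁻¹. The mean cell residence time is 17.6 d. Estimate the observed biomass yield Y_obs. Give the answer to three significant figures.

Observed yield with endogenous decay: Y_obs = Y / (1 + k_d·θ_c) = 0.647 / (1 + 0.111 × 17.6) = 0.647 / 2.954 = 0.2191 g VSS/g BOD₅.

Y_obs ≈ 0.219 g VSS/g BOD₅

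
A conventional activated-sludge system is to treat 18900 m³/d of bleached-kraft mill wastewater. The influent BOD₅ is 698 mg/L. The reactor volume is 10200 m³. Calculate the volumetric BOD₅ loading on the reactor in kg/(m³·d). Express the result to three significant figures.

L_v = Q S₀ / V = 18900 × 698 × 10⁻³ / 10200 = 1.293 kg/(m³·d).

L_v ≈ 1.29 kg BOD₅/(m³·d)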